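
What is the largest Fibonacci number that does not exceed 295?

233

233 ≤ 295 < 377, so the largest Fibonacci number not exceeding 295 is 233.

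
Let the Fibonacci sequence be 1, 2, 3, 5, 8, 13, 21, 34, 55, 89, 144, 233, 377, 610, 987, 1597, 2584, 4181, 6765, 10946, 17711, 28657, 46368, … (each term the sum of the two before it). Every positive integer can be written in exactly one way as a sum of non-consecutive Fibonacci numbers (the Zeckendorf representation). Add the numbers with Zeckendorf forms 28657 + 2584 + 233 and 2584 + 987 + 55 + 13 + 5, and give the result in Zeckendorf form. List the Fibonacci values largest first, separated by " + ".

28657 + 4181 + 1597 + 610 + 55 + 13 + 5

The two numbers are 31474 and 3644, so their sum is 35118.
35118: greatest Fibonacci not exceeding it is 28657, leaving 6461
6461: greatest Fibonacci not exceeding it is 4181, leaving 2280
2280: greatest Fibonacci not exceeding it is 1597, leaving 683
683: greatest Fibonacci not exceeding it is 610, leaving 73
73: greatest Fibonacci not exceeding it is 55, leaving 18
18: greatest Fibonacci not exceeding it is 13, leaving 5
5: greatest Fibonacci not exceeding it is 5, leaving 0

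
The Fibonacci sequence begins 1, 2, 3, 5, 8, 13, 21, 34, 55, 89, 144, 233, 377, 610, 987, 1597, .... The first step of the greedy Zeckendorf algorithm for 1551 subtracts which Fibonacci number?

987 ≤ 1551 < 1597, so the largest Fibonacci number not exceeding 1551 is 987.

987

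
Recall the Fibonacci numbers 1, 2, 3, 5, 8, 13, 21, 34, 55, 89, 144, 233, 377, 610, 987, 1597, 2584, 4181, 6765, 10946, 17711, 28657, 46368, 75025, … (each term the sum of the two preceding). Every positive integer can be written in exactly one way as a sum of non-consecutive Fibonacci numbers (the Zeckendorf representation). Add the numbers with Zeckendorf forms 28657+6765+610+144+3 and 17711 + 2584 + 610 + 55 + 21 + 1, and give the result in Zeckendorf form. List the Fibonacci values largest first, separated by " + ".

The two numbers are 36179 and 20982, so their sum is 57161.
Greedy algorithm:
57161 − 46368 = 10793
10793 − 6765 = 4028
4028 − 2584 = 1444
1444 − 987 = 457
457 − 377 = 80
80 − 55 = 25
25 − 21 = 4
4 − 3 = 1
1 − 1 = 0

46368 + 6765 + 2584 + 987 + 377 + 55 + 21 + 3 + 1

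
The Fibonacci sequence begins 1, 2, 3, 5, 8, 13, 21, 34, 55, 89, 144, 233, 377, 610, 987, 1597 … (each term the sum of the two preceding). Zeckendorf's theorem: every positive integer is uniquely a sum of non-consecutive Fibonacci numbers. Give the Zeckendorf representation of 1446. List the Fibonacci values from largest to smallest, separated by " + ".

987 ≤ 1446 < 1597, so take 987; remainder 459
377 ≤ 459 < 610, so take 377; remainder 82
55 ≤ 82 < 89, so take 55; remainder 27
21 ≤ 27 < 34, so take 21; remainder 6
5 ≤ 6 < 8, so take 5; remainder 1
1 ≤ 1 < 2, so take 1; remainder 0
So 1446 = 987 + 377 + 55 + 21 + 5 + 1, with no two terms consecutive in the sequence.

987 + 377 + 55 + 21 + 5 + 1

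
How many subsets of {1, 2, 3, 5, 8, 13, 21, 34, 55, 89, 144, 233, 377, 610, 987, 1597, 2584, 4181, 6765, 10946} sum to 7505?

21

7505 = 6765+610+89+34+5+2 = 6765+610+89+21+13+5+2 = 6765+377+233+89+34+5+2 = … (18 more), for 21 in all.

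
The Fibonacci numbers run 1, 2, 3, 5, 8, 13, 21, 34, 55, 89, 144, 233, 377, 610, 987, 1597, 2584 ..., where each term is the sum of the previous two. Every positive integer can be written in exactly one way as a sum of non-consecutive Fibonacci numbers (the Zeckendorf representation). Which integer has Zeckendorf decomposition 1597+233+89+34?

1953

1597+233+89+34 = 1953.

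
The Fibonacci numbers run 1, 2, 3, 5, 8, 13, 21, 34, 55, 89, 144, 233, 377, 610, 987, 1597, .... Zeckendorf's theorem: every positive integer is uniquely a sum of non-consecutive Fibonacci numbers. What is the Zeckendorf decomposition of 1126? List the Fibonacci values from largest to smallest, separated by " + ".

Greedy algorithm:
largest Fibonacci ≤ 1126 is 987; 1126 − 987 = 139
largest Fibonacci ≤ 139 is 89; 139 − 89 = 50
largest Fibonacci ≤ 50 is 34; 50 − 34 = 16
largest Fibonacci ≤ 16 is 13; 16 − 13 = 3
largest Fibonacci ≤ 3 is 3; 3 − 3 = 0
So 1126 = 987 + 89 + 34 + 13 + 3, with no two terms consecutive in the sequence.

987 + 89 + 34 + 13 + 3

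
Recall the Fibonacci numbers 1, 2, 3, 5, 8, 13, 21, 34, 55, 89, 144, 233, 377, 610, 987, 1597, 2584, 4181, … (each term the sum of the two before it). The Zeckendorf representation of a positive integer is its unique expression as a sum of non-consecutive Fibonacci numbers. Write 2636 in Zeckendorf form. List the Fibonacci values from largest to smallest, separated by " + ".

2584 + 34 + 13 + 5

take 2584 (≤ 2636); 2636 − 2584 = 52
take 34 (≤ 52); 52 − 34 = 18
take 13 (≤ 18); 18 − 13 = 5
take 5 (≤ 5); 5 − 5 = 0
So 2636 = 2584 + 34 + 13 + 5, with no two terms consecutive in the sequence.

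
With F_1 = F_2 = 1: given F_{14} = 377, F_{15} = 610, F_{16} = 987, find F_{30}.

By the addition formula F_{m+n} = F_m F_{n+1} + F_{m−1} F_n with m=16, n=14: F_{30} = 987·610 + 610·377 = 602070 + 229970 = 832040.

832040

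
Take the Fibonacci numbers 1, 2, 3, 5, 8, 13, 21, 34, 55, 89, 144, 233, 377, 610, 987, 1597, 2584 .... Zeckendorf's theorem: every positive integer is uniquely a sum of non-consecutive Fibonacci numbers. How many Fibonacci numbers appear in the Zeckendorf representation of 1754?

1597 ≤ 1754 < 2584, so take 1597; remainder 157
144 ≤ 157 < 233, so take 144; remainder 13
13 ≤ 13 < 21, so take 13; remainder 0
1754 = 1597 + 144 + 13, which has 3 terms.

3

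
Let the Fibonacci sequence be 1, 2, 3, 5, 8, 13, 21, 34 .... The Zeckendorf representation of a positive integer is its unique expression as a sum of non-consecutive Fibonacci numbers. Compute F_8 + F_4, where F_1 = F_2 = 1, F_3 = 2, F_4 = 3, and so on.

24

F_8 + F_4 = 21 + 3 = 24.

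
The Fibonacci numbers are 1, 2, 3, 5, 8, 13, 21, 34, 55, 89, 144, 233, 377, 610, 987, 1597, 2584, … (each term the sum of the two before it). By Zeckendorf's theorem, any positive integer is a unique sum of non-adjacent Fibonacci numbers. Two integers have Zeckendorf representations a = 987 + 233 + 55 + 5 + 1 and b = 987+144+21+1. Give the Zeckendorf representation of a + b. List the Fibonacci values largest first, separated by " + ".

The two numbers are 1281 and 1153, so their sum is 2434.
Greedily peel off the largest Fibonacci term at each step:
2434: greatest Fibonacci not exceeding it is 1597, leaving 837
837: greatest Fibonacci not exceeding it is 610, leaving 227
227: greatest Fibonacci not exceeding it is 144, leaving 83
83: greatest Fibonacci not exceeding it is 55, leaving 28
28: greatest Fibonacci not exceeding it is 21, leaving 7
7: greatest Fibonacci not exceeding it is 5, leaving 2
2: greatest Fibonacci not exceeding it is 2, leaving 0

1597 + 610 + 144 + 55 + 21 + 5 + 2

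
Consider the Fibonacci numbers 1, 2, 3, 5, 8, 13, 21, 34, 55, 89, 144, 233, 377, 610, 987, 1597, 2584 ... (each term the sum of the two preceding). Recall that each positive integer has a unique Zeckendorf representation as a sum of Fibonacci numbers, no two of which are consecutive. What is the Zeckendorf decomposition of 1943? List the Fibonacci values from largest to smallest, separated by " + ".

1597 + 233 + 89 + 21 + 3

Greedily peel off the largest Fibonacci term at each step:
largest Fibonacci ≤ 1943 is 1597; 1943 − 1597 = 346
largest Fibonacci ≤ 346 is 233; 346 − 233 = 113
largest Fibonacci ≤ 113 is 89; 113 − 89 = 24
largest Fibonacci ≤ 24 is 21; 24 − 21 = 3
largest Fibonacci ≤ 3 is 3; 3 − 3 = 0
So 1943 = 1597 + 233 + 89 + 21 + 3, with no two terms consecutive in the sequence.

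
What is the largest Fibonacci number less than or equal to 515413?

514229

514229 ≤ 515413 < 832040, so the largest Fibonacci number not exceeding 515413 is 514229.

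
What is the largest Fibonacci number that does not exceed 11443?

10946 ≤ 11443 < 17711, so the largest Fibonacci number not exceeding 11443 is 10946.

10946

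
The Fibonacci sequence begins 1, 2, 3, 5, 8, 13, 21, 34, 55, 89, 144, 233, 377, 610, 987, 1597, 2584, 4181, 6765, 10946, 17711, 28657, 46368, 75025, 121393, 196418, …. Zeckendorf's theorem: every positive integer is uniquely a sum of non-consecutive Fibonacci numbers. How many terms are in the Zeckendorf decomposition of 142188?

6

Greedy algorithm:
121393 ≤ 142188 < 196418, so take 121393; remainder 20795
17711 ≤ 20795 < 28657, so take 17711; remainder 3084
2584 ≤ 3084 < 4181, so take 2584; remainder 500
377 ≤ 500 < 610, so take 377; remainder 123
89 ≤ 123 < 144, so take 89; remainder 34
34 ≤ 34 < 55, so take 34; remainder 0
142188 = 121393 + 17711 + 2584 + 377 + 89 + 34, which has 6 terms.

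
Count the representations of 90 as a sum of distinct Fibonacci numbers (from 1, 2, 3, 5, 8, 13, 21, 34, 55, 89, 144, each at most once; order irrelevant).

5

90 = 89+1 = 55+34+1 = 55+21+13+1 = … (2 more), for 5 in all.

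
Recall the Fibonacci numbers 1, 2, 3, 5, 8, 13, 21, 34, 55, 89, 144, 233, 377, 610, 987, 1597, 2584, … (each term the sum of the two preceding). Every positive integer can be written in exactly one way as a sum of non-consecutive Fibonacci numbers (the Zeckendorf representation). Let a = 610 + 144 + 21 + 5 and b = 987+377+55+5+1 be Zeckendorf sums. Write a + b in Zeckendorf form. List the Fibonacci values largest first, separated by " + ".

1597 + 377 + 144 + 55 + 21 + 8 + 3

The two numbers are 780 and 1425, so their sum is 2205.
Greedy algorithm:
2205 − 1597 = 608
608 − 377 = 231
231 − 144 = 87
87 − 55 = 32
32 − 21 = 11
11 − 8 = 3
3 − 3 = 0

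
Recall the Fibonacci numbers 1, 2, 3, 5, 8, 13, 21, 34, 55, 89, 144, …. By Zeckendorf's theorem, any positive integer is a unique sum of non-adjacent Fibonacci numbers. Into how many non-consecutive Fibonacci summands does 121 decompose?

Greedy algorithm:
subtract 89 from 121: 32 remains
subtract 21 from 32: 11 remains
subtract 8 from 11: 3 remains
subtract 3 from 3: 0 remains
121 = 89 + 21 + 8 + 3, which has 4 terms.

4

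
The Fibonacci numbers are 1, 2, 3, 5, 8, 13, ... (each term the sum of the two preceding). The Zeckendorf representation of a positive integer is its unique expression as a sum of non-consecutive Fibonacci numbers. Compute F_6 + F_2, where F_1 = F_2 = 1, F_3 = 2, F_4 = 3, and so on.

9

F_6 + F_2 = 8 + 1 = 9.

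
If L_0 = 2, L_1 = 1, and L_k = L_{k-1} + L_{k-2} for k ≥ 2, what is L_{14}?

843

Iterating the recurrence up to L_{7} = 29 and L_{6} = 18:
L_{8} = L_{7} + L_{6} = 29 + 18 = 47
L_{9} = L_{8} + L_{7} = 47 + 29 = 76
L_{10} = L_{9} + L_{8} = 76 + 47 = 123
L_{11} = L_{10} + L_{9} = 123 + 76 = 199
L_{12} = L_{11} + L_{10} = 199 + 123 = 322
L_{13} = L_{12} + L_{11} = 322 + 199 = 521
L_{14} = L_{13} + L_{12} = 521 + 322 = 843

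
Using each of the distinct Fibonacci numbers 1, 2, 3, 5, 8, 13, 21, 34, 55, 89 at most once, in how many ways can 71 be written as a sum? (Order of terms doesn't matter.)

8

Each representation comes from the Zeckendorf form by replacing some F_k with F_{k−1} + F_{k−2} where possible.
71 = 55+13+3 = 55+13+2+1 = 55+8+5+3 = 34+21+13+3 = 55+8+5+2+1 = … (3 more), for 8 in all.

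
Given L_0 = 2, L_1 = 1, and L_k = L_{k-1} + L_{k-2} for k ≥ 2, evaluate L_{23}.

Iterating the recurrence up to L_{17} = 3571 and L_{16} = 2207:
L_{18} = L_{17} + L_{16} = 3571 + 2207 = 5778
L_{19} = L_{18} + L_{17} = 5778 + 3571 = 9349
L_{20} = L_{19} + L_{18} = 9349 + 5778 = 15127
L_{21} = L_{20} + L_{19} = 15127 + 9349 = 24476
L_{22} = L_{21} + L_{20} = 24476 + 15127 = 39603
L_{23} = L_{22} + L_{21} = 39603 + 24476 = 64079

64079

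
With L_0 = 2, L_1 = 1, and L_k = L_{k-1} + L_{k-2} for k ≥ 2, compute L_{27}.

Iterating the recurrence up to L_{19} = 9349 and L_{18} = 5778:
L_{20} = L_{19} + L_{18} = 9349 + 5778 = 15127
L_{21} = L_{20} + L_{19} = 15127 + 9349 = 24476
L_{22} = L_{21} + L_{20} = 24476 + 15127 = 39603
L_{23} = L_{22} + L_{21} = 39603 + 24476 = 64079
L_{24} = L_{23} + L_{22} = 64079 + 39603 = 103682
L_{25} = L_{24} + L_{23} = 103682 + 64079 = 167761
L_{26} = L_{25} + L_{24} = 167761 + 103682 = 271443
L_{27} = L_{26} + L_{25} = 271443 + 167761 = 439204

439204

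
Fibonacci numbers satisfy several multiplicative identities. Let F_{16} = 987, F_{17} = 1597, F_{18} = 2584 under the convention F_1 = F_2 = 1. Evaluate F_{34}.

5702887

By the addition formula F_{m+n} = F_m F_{n+1} + F_{m−1} F_n with m=17, n=17: F_{34} = 1597·2584 + 987·1597 = 4126648 + 1576239 = 5702887.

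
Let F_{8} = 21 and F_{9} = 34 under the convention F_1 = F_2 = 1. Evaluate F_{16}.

By the doubling identity F_{2k} = F_k(2F_{k+1} − F_k): F_{16} = 21·(2·34 − 21) = 21·47 = 987.

987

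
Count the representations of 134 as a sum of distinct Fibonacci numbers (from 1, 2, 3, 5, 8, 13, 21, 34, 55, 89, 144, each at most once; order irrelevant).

9

Each representation comes from the Zeckendorf form by replacing some F_k with F_{k−1} + F_{k−2} where possible.
134 = 89+34+8+3 = 89+34+8+2+1 = 89+21+13+8+3 = 89+34+5+3+2+1 = … (5 more), for 9 in all.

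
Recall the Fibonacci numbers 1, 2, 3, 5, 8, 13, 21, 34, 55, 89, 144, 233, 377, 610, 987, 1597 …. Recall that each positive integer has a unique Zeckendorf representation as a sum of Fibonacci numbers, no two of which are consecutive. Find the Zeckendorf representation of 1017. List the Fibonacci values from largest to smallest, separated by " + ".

take 987 (≤ 1017); 1017 − 987 = 30
take 21 (≤ 30); 30 − 21 = 9
take 8 (≤ 9); 9 − 8 = 1
take 1 (≤ 1); 1 − 1 = 0
So 1017 = 987 + 21 + 8 + 1, with no two terms consecutive in the sequence.

987 + 21 + 8 + 1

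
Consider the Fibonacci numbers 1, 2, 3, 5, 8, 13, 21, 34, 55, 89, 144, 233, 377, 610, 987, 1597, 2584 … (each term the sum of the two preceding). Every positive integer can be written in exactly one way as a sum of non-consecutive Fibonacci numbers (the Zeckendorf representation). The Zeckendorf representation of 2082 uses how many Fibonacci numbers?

Greedily peel off the largest Fibonacci term at each step:
largest Fibonacci ≤ 2082 is 1597; 2082 − 1597 = 485
largest Fibonacci ≤ 485 is 377; 485 − 377 = 108
largest Fibonacci ≤ 108 is 89; 108 − 89 = 19
largest Fibonacci ≤ 19 is 13; 19 − 13 = 6
largest Fibonacci ≤ 6 is 5; 6 − 5 = 1
largest Fibonacci ≤ 1 is 1; 1 − 1 = 0
2082 = 1597 + 377 + 89 + 13 + 5 + 1, which has 6 terms.

6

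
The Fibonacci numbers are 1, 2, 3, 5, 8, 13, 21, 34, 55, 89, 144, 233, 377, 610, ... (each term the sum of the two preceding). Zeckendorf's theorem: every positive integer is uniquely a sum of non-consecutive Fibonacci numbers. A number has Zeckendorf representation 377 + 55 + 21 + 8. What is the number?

461

377 + 55 + 21 + 8 = 461.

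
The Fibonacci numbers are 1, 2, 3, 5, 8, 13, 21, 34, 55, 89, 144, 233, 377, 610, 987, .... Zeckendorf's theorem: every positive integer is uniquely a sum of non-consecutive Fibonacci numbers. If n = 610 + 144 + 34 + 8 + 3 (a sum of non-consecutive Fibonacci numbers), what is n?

799

610 + 144 + 34 + 8 + 3 = 799.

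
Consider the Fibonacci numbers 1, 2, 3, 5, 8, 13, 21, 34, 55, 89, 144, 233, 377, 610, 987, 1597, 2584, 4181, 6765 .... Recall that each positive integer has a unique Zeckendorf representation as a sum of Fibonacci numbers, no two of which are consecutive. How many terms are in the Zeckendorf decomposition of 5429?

Greedily peel off the largest Fibonacci term at each step:
5429: greatest Fibonacci not exceeding it is 4181, leaving 1248
1248: greatest Fibonacci not exceeding it is 987, leaving 261
261: greatest Fibonacci not exceeding it is 233, leaving 28
28: greatest Fibonacci not exceeding it is 21, leaving 7
7: greatest Fibonacci not exceeding it is 5, leaving 2
2: greatest Fibonacci not exceeding it is 2, leaving 0
5429 = 4181 + 987 + 233 + 21 + 5 + 2, which has 6 terms.

6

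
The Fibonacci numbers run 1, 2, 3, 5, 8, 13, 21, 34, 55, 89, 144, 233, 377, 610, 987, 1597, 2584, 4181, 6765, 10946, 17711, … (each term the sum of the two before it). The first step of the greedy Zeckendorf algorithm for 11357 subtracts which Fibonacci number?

10946

10946 ≤ 11357 < 17711, so the largest Fibonacci number not exceeding 11357 is 10946.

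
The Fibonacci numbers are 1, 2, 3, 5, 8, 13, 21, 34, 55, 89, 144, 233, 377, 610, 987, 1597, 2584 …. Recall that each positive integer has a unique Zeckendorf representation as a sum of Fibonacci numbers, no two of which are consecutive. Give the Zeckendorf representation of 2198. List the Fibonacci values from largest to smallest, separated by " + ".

1597 + 377 + 144 + 55 + 21 + 3 + 1

Greedy algorithm:
largest Fibonacci ≤ 2198 is 1597; 2198 − 1597 = 601
largest Fibonacci ≤ 601 is 377; 601 − 377 = 224
largest Fibonacci ≤ 224 is 144; 224 − 144 = 80
largest Fibonacci ≤ 80 is 55; 80 − 55 = 25
largest Fibonacci ≤ 25 is 21; 25 − 21 = 4
largest Fibonacci ≤ 4 is 3; 4 − 3 = 1
largest Fibonacci ≤ 1 is 1; 1 − 1 = 0
So 2198 = 1597 + 377 + 144 + 55 + 21 + 3 + 1, with no two terms consecutive in the sequence.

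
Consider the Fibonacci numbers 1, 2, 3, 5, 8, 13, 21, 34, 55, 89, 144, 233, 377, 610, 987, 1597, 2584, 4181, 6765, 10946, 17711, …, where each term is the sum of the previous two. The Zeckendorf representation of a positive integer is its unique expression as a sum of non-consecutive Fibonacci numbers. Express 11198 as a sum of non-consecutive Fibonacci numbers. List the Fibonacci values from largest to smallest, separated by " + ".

10946 ≤ 11198 < 17711, so take 10946; remainder 252
233 ≤ 252 < 377, so take 233; remainder 19
13 ≤ 19 < 21, so take 13; remainder 6
5 ≤ 6 < 8, so take 5; remainder 1
1 ≤ 1 < 2, so take 1; remainder 0
So 11198 = 10946 + 233 + 13 + 5 + 1, with no two terms consecutive in the sequence.

10946 + 233 + 13 + 5 + 1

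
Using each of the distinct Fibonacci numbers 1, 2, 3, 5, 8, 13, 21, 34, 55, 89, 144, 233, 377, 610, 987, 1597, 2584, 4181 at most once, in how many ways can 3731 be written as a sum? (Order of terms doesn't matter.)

Starting from the Zeckendorf form and repeatedly splitting a term F_k into F_{k−1} + F_{k−2} (when neither is already used) reaches every representation.
3731 = 2584+987+144+13+3 = 2584+987+144+13+2+1 = 2584+987+144+8+5+3 = 2584+987+89+55+13+3 = 2584+610+377+144+13+3 = … (47 more), for 52 in all.

52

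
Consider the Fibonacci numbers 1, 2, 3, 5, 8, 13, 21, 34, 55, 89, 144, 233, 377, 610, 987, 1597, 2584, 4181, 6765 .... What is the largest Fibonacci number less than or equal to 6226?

4181

4181 ≤ 6226 < 6765, so the largest Fibonacci number not exceeding 6226 is 4181.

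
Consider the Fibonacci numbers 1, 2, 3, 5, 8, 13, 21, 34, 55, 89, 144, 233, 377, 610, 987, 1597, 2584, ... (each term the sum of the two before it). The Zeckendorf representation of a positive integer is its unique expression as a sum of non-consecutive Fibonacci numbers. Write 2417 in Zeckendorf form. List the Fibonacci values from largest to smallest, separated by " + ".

Greedily peel off the largest Fibonacci term at each step:
take 1597 (≤ 2417); 2417 − 1597 = 820
take 610 (≤ 820); 820 − 610 = 210
take 144 (≤ 210); 210 − 144 = 66
take 55 (≤ 66); 66 − 55 = 11
take 8 (≤ 11); 11 − 8 = 3
take 3 (≤ 3); 3 − 3 = 0
So 2417 = 1597 + 610 + 144 + 55 + 8 + 3, with no two terms consecutive in the sequence.

1597 + 610 + 144 + 55 + 8 + 3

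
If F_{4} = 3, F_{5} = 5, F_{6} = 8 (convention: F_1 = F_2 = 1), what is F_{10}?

55

By the addition formula F_{m+n} = F_m F_{n+1} + F_{m−1} F_n with m=5, n=5: F_{10} = 5·8 + 3·5 = 40 + 15 = 55.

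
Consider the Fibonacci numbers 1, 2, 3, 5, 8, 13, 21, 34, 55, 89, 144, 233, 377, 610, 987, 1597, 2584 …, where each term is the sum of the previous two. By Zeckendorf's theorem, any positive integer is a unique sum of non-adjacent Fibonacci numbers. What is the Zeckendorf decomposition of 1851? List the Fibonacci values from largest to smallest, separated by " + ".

largest Fibonacci ≤ 1851 is 1597; 1851 − 1597 = 254
largest Fibonacci ≤ 254 is 233; 254 − 233 = 21
largest Fibonacci ≤ 21 is 21; 21 − 21 = 0
So 1851 = 1597 + 233 + 21, with no two terms consecutive in the sequence.

1597 + 233 + 21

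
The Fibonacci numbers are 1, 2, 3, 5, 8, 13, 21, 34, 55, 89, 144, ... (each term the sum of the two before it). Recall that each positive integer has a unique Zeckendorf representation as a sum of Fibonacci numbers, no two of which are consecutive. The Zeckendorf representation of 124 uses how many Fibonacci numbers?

124 − 89 = 35
35 − 34 = 1
1 − 1 = 0
124 = 89 + 34 + 1, which has 3 terms.

3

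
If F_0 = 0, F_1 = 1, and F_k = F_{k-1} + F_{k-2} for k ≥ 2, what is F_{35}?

9227465

Iterating the recurrence up to F_{29} = 514229 and F_{28} = 317811:
F_{30} = F_{29} + F_{28} = 514229 + 317811 = 832040
F_{31} = F_{30} + F_{29} = 832040 + 514229 = 1346269
F_{32} = F_{31} + F_{30} = 1346269 + 832040 = 2178309
F_{33} = F_{32} + F_{31} = 2178309 + 1346269 = 3524578
F_{34} = F_{33} + F_{32} = 3524578 + 2178309 = 5702887
F_{35} = F_{34} + F_{33} = 5702887 + 3524578 = 9227465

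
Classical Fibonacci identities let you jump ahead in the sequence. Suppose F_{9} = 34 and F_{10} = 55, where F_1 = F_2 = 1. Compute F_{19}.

By F_{2k+1} = F_k² + F_{k+1}²: F_{19} = 34² + 55² = 1156 + 3025 = 4181.

4181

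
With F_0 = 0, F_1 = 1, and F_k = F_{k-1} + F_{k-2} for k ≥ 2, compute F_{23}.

Iterating the recurrence up to F_{18} = 2584 and F_{17} = 1597:
F_{19} = F_{18} + F_{17} = 2584 + 1597 = 4181
F_{20} = F_{19} + F_{18} = 4181 + 2584 = 6765
F_{21} = F_{20} + F_{19} = 6765 + 4181 = 10946
F_{22} = F_{21} + F_{20} = 10946 + 6765 = 17711
F_{23} = F_{22} + F_{21} = 17711 + 10946 = 28657

28657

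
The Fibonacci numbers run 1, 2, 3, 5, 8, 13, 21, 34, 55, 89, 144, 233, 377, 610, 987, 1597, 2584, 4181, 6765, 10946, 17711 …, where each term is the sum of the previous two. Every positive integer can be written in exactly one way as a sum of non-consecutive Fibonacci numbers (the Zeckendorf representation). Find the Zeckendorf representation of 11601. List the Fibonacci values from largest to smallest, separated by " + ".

10946 + 610 + 34 + 8 + 3

Repeatedly subtract the largest Fibonacci number that fits:
take 10946 (≤ 11601); 11601 − 10946 = 655
take 610 (≤ 655); 655 − 610 = 45
take 34 (≤ 45); 45 − 34 = 11
take 8 (≤ 11); 11 − 8 = 3
take 3 (≤ 3); 3 − 3 = 0
So 11601 = 10946 + 610 + 34 + 8 + 3, with no two terms consecutive in the sequence.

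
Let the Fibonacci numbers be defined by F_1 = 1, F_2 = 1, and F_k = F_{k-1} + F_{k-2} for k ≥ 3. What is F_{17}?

Iterating the recurrence up to F_{9} = 34 and F_{8} = 21:
F_{10} = F_{9} + F_{8} = 34 + 21 = 55
F_{11} = F_{10} + F_{9} = 55 + 34 = 89
F_{12} = F_{11} + F_{10} = 89 + 55 = 144
F_{13} = F_{12} + F_{11} = 144 + 89 = 233
F_{14} = F_{13} + F_{12} = 233 + 144 = 377
F_{15} = F_{14} + F_{13} = 377 + 233 = 610
F_{16} = F_{15} + F_{14} = 610 + 377 = 987
F_{17} = F_{16} + F_{15} = 987 + 610 = 1597

1597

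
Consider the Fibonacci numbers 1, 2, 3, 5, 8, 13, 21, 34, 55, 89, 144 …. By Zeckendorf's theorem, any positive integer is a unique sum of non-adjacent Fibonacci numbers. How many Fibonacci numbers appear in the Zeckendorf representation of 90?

2

90 − 89 = 1
1 − 1 = 0
90 = 89 + 1, which has 2 terms.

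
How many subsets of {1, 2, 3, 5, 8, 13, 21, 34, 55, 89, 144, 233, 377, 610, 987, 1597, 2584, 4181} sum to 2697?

40

Starting from the Zeckendorf form and repeatedly splitting a term F_k into F_{k−1} + F_{k−2} (when neither is already used) reaches every representation.
2697 = 2584+89+21+3 = 2584+89+21+2+1 = 2584+89+13+8+3 = 2584+55+34+21+3 = … (36 more), for 40 in all.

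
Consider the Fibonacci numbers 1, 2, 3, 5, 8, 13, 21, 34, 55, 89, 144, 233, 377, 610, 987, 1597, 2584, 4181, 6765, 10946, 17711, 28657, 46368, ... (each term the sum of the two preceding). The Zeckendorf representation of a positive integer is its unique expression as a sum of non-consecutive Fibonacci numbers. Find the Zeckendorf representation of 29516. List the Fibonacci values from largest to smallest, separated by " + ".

28657 + 610 + 233 + 13 + 3

Repeatedly subtract the largest Fibonacci number that fits:
take 28657 (≤ 29516); 29516 − 28657 = 859
take 610 (≤ 859); 859 − 610 = 249
take 233 (≤ 249); 249 − 233 = 16
take 13 (≤ 16); 16 − 13 = 3
take 3 (≤ 3); 3 − 3 = 0
So 29516 = 28657 + 610 + 233 + 13 + 3, with no two terms consecutive in the sequence.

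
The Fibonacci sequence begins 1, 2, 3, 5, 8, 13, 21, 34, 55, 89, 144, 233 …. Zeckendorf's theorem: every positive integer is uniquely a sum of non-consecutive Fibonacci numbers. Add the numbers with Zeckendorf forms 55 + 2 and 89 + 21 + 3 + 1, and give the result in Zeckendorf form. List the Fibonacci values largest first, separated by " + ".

The two numbers are 57 and 114, so their sum is 171.
Repeatedly subtract the largest Fibonacci number that fits:
144 ≤ 171 < 233, so take 144; remainder 27
21 ≤ 27 < 34, so take 21; remainder 6
5 ≤ 6 < 8, so take 5; remainder 1
1 ≤ 1 < 2, so take 1; remainder 0

144 + 21 + 5 + 1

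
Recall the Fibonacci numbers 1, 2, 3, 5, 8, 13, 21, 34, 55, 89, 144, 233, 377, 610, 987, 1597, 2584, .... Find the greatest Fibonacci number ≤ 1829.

1597 ≤ 1829 < 2584, so the largest Fibonacci number not exceeding 1829 is 1597.

1597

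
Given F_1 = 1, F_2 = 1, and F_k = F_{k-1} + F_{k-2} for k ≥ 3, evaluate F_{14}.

377

Iterating the recurrence up to F_{10} = 55 and F_{9} = 34:
F_{11} = F_{10} + F_{9} = 55 + 34 = 89
F_{12} = F_{11} + F_{10} = 89 + 55 = 144
F_{13} = F_{12} + F_{11} = 144 + 89 = 233
F_{14} = F_{13} + F_{12} = 233 + 144 = 377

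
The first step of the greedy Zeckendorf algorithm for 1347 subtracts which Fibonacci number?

987

987 ≤ 1347 < 1597, so the largest Fibonacci number not exceeding 1347 is 987.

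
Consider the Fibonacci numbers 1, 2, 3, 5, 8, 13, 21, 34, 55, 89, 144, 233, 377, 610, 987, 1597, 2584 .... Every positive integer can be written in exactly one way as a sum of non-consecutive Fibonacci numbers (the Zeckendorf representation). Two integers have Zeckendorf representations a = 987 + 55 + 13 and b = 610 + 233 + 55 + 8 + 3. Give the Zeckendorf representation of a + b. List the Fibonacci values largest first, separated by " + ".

1597 + 233 + 89 + 34 + 8 + 3

The two numbers are 1055 and 909, so their sum is 1964.
subtract 1597 from 1964: 367 remains
subtract 233 from 367: 134 remains
subtract 89 from 134: 45 remains
subtract 34 from 45: 11 remains
subtract 8 from 11: 3 remains
subtract 3 from 3: 0 remains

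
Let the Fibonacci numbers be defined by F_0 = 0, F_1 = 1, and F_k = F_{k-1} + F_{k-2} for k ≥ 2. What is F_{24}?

46368

Iterating the recurrence up to F_{17} = 1597 and F_{16} = 987:
F_{18} = F_{17} + F_{16} = 1597 + 987 = 2584
F_{19} = F_{18} + F_{17} = 2584 + 1597 = 4181
F_{20} = F_{19} + F_{18} = 4181 + 2584 = 6765
F_{21} = F_{20} + F_{19} = 6765 + 4181 = 10946
F_{22} = F_{21} + F_{20} = 10946 + 6765 = 17711
F_{23} = F_{22} + F_{21} = 17711 + 10946 = 28657
F_{24} = F_{23} + F_{22} = 28657 + 17711 = 46368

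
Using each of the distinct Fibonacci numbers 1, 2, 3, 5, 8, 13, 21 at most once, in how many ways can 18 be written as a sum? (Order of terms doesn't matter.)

18 = 13+5 = 13+3+2 = 8+5+3+2 — 3 representations.

3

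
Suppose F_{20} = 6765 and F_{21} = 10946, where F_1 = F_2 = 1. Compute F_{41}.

By F_{2k+1} = F_k² + F_{k+1}²: F_{41} = 6765² + 10946² = 45765225 + 119814916 = 165580141.

165580141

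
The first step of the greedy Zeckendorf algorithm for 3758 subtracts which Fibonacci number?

2584

2584 ≤ 3758 < 4181, so the largest Fibonacci number not exceeding 3758 is 2584.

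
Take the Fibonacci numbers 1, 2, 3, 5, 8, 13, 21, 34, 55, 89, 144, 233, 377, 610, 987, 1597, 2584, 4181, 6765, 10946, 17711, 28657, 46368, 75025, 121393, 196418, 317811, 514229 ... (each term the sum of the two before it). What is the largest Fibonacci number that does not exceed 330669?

317811

317811 ≤ 330669 < 514229, so the largest Fibonacci number not exceeding 330669 is 317811.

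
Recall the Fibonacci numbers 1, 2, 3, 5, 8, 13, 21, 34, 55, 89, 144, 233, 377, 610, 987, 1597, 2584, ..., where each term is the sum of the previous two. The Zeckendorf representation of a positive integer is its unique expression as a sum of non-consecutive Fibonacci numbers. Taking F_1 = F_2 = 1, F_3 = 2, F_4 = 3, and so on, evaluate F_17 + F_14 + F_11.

2063

F_17 + F_14 + F_11 = 1597 + 377 + 89 = 2063.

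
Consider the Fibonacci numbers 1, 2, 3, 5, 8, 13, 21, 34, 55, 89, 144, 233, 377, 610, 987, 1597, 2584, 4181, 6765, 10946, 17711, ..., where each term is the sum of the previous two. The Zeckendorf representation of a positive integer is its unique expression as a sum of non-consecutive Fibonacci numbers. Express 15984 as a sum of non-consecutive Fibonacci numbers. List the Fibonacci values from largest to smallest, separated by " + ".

10946 + 4181 + 610 + 233 + 13 + 1

Greedy algorithm:
10946 ≤ 15984 < 17711, so take 10946; remainder 5038
4181 ≤ 5038 < 6765, so take 4181; remainder 857
610 ≤ 857 < 987, so take 610; remainder 247
233 ≤ 247 < 377, so take 233; remainder 14
13 ≤ 14 < 21, so take 13; remainder 1
1 ≤ 1 < 2, so take 1; remainder 0
So 15984 = 10946 + 4181 + 610 + 233 + 13 + 1, with no two terms consecutive in the sequence.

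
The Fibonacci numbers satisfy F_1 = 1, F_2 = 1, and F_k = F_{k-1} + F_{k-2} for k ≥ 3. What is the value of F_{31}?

Iterating the recurrence up to F_{24} = 46368 and F_{23} = 28657:
F_{25} = F_{24} + F_{23} = 46368 + 28657 = 75025
F_{26} = F_{25} + F_{24} = 75025 + 46368 = 121393
F_{27} = F_{26} + F_{25} = 121393 + 75025 = 196418
F_{28} = F_{27} + F_{26} = 196418 + 121393 = 317811
F_{29} = F_{28} + F_{27} = 317811 + 196418 = 514229
F_{30} = F_{29} + F_{28} = 514229 + 317811 = 832040
F_{31} = F_{30} + F_{29} = 832040 + 514229 = 1346269

1346269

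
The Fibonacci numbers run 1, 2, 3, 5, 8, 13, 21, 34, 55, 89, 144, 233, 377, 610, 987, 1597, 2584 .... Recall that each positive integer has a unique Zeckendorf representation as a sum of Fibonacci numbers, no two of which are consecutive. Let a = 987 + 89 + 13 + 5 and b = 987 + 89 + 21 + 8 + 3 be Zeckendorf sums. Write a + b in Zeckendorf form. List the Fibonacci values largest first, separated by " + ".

The two numbers are 1094 and 1108, so their sum is 2202.
Greedy algorithm:
2202: greatest Fibonacci not exceeding it is 1597, leaving 605
605: greatest Fibonacci not exceeding it is 377, leaving 228
228: greatest Fibonacci not exceeding it is 144, leaving 84
84: greatest Fibonacci not exceeding it is 55, leaving 29
29: greatest Fibonacci not exceeding it is 21, leaving 8
8: greatest Fibonacci not exceeding it is 8, leaving 0

1597 + 377 + 144 + 55 + 21 + 8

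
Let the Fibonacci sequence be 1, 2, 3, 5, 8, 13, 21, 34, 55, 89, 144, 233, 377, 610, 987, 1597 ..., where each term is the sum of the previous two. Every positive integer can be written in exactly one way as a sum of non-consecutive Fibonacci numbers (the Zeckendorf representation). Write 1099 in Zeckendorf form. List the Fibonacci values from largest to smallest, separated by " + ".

987 + 89 + 21 + 2

Repeatedly subtract the largest Fibonacci number that fits:
1099: greatest Fibonacci not exceeding it is 987, leaving 112
112: greatest Fibonacci not exceeding it is 89, leaving 23
23: greatest Fibonacci not exceeding it is 21, leaving 2
2: greatest Fibonacci not exceeding it is 2, leaving 0
So 1099 = 987 + 89 + 21 + 2, with no two terms consecutive in the sequence.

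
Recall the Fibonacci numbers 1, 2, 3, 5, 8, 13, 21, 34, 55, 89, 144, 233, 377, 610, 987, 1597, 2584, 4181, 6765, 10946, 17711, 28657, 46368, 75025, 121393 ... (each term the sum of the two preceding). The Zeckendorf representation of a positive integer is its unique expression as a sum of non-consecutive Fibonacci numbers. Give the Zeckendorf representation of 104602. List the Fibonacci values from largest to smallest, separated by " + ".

75025 + 28657 + 610 + 233 + 55 + 21 + 1

take 75025 (≤ 104602); 104602 − 75025 = 29577
take 28657 (≤ 29577); 29577 − 28657 = 920
take 610 (≤ 920); 920 − 610 = 310
take 233 (≤ 310); 310 − 233 = 77
take 55 (≤ 77); 77 − 55 = 22
take 21 (≤ 22); 22 − 21 = 1
take 1 (≤ 1); 1 − 1 = 0
So 104602 = 75025 + 28657 + 610 + 233 + 55 + 21 + 1, with no two terms consecutive in the sequence.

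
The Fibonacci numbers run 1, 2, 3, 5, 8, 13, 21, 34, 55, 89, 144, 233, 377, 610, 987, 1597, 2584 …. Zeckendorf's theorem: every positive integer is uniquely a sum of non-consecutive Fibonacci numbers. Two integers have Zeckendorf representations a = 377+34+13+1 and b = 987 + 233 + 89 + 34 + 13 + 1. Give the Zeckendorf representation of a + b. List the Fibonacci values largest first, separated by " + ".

The two numbers are 425 and 1357, so their sum is 1782.
Repeatedly subtract the largest Fibonacci number that fits:
largest Fibonacci ≤ 1782 is 1597; 1782 − 1597 = 185
largest Fibonacci ≤ 185 is 144; 185 − 144 = 41
largest Fibonacci ≤ 41 is 34; 41 − 34 = 7
largest Fibonacci ≤ 7 is 5; 7 − 5 = 2
largest Fibonacci ≤ 2 is 2; 2 − 2 = 0

1597 + 144 + 34 + 5 + 2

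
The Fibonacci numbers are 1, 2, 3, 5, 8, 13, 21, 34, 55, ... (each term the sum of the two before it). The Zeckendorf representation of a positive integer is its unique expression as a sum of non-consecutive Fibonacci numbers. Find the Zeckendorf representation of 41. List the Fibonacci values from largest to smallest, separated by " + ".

Repeatedly subtract the largest Fibonacci number that fits:
subtract 34 from 41: 7 remains
subtract 5 from 7: 2 remains
subtract 2 from 2: 0 remains
So 41 = 34 + 5 + 2, with no two terms consecutive in the sequence.

34 + 5 + 2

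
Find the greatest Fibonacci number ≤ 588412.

514229

514229 ≤ 588412 < 832040, so the largest Fibonacci number not exceeding 588412 is 514229.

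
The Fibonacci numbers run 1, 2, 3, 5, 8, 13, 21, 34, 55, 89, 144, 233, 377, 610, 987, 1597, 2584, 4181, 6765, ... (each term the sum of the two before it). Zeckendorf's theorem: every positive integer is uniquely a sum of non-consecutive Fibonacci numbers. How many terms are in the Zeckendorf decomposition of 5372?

5

Greedy algorithm:
take 4181 (≤ 5372); 5372 − 4181 = 1191
take 987 (≤ 1191); 1191 − 987 = 204
take 144 (≤ 204); 204 − 144 = 60
take 55 (≤ 60); 60 − 55 = 5
take 5 (≤ 5); 5 − 5 = 0
5372 = 4181 + 987 + 144 + 55 + 5, which has 5 terms.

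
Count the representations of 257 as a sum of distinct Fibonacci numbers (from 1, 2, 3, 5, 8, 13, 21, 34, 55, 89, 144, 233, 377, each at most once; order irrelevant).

Each representation comes from the Zeckendorf form by replacing some F_k with F_{k−1} + F_{k−2} where possible.
257 = 233+21+3 = 233+21+2+1 = 233+13+8+3 = 144+89+21+3 = … (11 more), for 15 in all.

15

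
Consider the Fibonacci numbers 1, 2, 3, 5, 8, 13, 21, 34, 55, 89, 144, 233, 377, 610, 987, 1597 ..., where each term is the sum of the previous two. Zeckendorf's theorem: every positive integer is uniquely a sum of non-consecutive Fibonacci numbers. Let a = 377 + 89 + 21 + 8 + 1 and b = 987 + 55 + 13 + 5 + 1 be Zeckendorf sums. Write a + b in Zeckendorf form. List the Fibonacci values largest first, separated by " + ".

The two numbers are 496 and 1061, so their sum is 1557.
largest Fibonacci ≤ 1557 is 987; 1557 − 987 = 570
largest Fibonacci ≤ 570 is 377; 570 − 377 = 193
largest Fibonacci ≤ 193 is 144; 193 − 144 = 49
largest Fibonacci ≤ 49 is 34; 49 − 34 = 15
largest Fibonacci ≤ 15 is 13; 15 − 13 = 2
largest Fibonacci ≤ 2 is 2; 2 − 2 = 0

987 + 377 + 144 + 34 + 13 + 2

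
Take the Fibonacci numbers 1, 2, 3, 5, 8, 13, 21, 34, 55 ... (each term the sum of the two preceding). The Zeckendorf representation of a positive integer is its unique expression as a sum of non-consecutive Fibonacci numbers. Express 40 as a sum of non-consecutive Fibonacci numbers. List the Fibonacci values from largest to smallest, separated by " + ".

34 + 5 + 1

34 ≤ 40 < 55, so take 34; remainder 6
5 ≤ 6 < 8, so take 5; remainder 1
1 ≤ 1 < 2, so take 1; remainder 0
So 40 = 34 + 5 + 1, with no two terms consecutive in the sequence.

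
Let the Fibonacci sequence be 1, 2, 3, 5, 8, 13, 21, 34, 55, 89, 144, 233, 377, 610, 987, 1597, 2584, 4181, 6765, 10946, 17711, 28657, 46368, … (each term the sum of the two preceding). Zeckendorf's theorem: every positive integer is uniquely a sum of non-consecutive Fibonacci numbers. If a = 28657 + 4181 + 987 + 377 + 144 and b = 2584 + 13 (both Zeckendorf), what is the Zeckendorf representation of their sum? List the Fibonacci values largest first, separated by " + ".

The two numbers are 34346 and 2597, so their sum is 36943.
Repeatedly subtract the largest Fibonacci number that fits:
largest Fibonacci ≤ 36943 is 28657; 36943 − 28657 = 8286
largest Fibonacci ≤ 8286 is 6765; 8286 − 6765 = 1521
largest Fibonacci ≤ 1521 is 987; 1521 − 987 = 534
largest Fibonacci ≤ 534 is 377; 534 − 377 = 157
largest Fibonacci ≤ 157 is 144; 157 − 144 = 13
largest Fibonacci ≤ 13 is 13; 13 − 13 = 0

28657 + 6765 + 987 + 377 + 144 + 13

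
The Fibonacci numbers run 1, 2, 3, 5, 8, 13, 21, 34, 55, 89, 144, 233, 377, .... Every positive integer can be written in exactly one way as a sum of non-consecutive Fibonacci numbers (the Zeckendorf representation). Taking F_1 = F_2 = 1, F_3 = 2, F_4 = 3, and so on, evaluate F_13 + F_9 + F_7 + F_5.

285

F_13 + F_9 + F_7 + F_5 = 233 + 34 + 13 + 5 = 285.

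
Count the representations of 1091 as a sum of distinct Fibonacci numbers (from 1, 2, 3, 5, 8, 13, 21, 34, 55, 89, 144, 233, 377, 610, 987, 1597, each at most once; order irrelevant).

15

Starting from the Zeckendorf form and repeatedly splitting a term F_k into F_{k−1} + F_{k−2} (when neither is already used) reaches every representation.
1091 = 987+89+13+2 = 987+89+8+5+2 = 987+55+34+13+2 = 610+377+89+13+2 = 987+55+34+8+5+2 = … (10 more), for 15 in all.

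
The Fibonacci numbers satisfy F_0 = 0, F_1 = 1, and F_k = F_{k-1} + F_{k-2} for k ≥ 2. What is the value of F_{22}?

17711

Iterating the recurrence up to F_{14} = 377 and F_{13} = 233:
F_{15} = F_{14} + F_{13} = 377 + 233 = 610
F_{16} = F_{15} + F_{14} = 610 + 377 = 987
F_{17} = F_{16} + F_{15} = 987 + 610 = 1597
F_{18} = F_{17} + F_{16} = 1597 + 987 = 2584
F_{19} = F_{18} + F_{17} = 2584 + 1597 = 4181
F_{20} = F_{19} + F_{18} = 4181 + 2584 = 6765
F_{21} = F_{20} + F_{19} = 6765 + 4181 = 10946
F_{22} = F_{21} + F_{20} = 10946 + 6765 = 17711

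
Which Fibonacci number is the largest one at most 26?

21

21 ≤ 26 < 34, so the largest Fibonacci number not exceeding 26 is 21.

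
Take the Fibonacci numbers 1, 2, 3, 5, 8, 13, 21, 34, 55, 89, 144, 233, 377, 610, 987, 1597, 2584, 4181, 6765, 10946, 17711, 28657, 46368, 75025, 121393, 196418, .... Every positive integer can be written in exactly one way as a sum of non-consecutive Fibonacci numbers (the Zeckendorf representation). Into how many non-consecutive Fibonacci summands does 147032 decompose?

Repeatedly subtract the largest Fibonacci number that fits:
largest Fibonacci ≤ 147032 is 121393; 147032 − 121393 = 25639
largest Fibonacci ≤ 25639 is 17711; 25639 − 17711 = 7928
largest Fibonacci ≤ 7928 is 6765; 7928 − 6765 = 1163
largest Fibonacci ≤ 1163 is 987; 1163 − 987 = 176
largest Fibonacci ≤ 176 is 144; 176 − 144 = 32
largest Fibonacci ≤ 32 is 21; 32 − 21 = 11
largest Fibonacci ≤ 11 is 8; 11 − 8 = 3
largest Fibonacci ≤ 3 is 3; 3 − 3 = 0
147032 = 121393 + 17711 + 6765 + 987 + 144 + 21 + 8 + 3, which has 8 terms.

8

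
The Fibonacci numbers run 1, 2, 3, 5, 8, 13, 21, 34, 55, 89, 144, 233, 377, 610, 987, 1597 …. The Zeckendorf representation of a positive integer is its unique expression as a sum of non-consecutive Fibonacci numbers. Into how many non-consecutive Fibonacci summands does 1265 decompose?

5

subtract 987 from 1265: 278 remains
subtract 233 from 278: 45 remains
subtract 34 from 45: 11 remains
subtract 8 from 11: 3 remains
subtract 3 from 3: 0 remains
1265 = 987 + 233 + 34 + 8 + 3, which has 5 terms.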